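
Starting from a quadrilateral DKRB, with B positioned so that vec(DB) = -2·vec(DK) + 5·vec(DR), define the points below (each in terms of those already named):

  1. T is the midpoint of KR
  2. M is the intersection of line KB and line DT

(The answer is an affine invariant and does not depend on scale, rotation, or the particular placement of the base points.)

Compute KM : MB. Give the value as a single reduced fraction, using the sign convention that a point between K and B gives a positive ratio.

KM:MB = 1/7

Work in coordinates with D = (0, 0), K = (1, 0), R = (0, 1), B = (-2, 5).
1. T is the midpoint of KR ⇒ T = (1/2, 1/2)
2. M is the intersection of line KB and line DT ⇒ M = (5/8, 5/8)
M = K + t·(B−K) with t = 1/8, so KM:MB = t:(1−t) = 1/8:7/8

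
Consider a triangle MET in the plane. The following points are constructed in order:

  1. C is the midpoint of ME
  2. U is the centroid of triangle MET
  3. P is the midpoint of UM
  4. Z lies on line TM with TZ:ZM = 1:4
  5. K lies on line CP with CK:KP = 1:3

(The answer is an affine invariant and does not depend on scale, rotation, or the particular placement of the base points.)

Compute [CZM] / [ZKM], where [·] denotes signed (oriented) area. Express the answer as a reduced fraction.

Work in coordinates with M = (0, 0), E = (1, 0), T = (0, 1).
1. C is the midpoint of ME ⇒ C = (1/2, 0)
2. U is the centroid of triangle MET ⇒ U = (1/3, 1/3)
3. P is the midpoint of UM ⇒ P = (1/6, 1/6)
4. Z lies on line TM with TZ:ZM = 1:4 ⇒ Z = (0, 4/5)
5. K lies on line CP with CK:KP = 1:3 ⇒ K = (5/12, 1/24)
2·[CZM] = 2/5, 2·[ZKM] = -1/3
[CZM]:[ZKM] = 2/5:-1/3 = -6/5

[CZM]:[ZKM] = -6/5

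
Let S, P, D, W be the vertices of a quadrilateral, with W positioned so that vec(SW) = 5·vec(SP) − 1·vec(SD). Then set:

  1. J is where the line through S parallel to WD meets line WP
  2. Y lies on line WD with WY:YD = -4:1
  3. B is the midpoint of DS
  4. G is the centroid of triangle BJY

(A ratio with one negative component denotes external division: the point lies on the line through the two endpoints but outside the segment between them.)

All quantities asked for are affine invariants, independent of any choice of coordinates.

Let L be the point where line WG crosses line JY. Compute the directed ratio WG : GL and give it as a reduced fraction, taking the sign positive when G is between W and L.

WG:GL = 11

Assign S = (0, 0), P = (1, 0), D = (0, 1), W = (5, -1) — the answer is frame-independent, so this choice is without loss of generality.
1. J is where the line through S parallel to WD meets line WP ⇒ J = (-5/3, 2/3)
2. Y lies on line WD with WY:YD = -4:1 ⇒ Y = (-5/3, 5/3)
3. B is the midpoint of DS ⇒ B = (0, 1/2)
4. G is the centroid of triangle BJY ⇒ G = (-10/9, 17/18)
line WG meets JY at L = (-5/3, 37/33)
G = W + t·(L−W) with t = 11/12, so WG:GL = 11/12:1/12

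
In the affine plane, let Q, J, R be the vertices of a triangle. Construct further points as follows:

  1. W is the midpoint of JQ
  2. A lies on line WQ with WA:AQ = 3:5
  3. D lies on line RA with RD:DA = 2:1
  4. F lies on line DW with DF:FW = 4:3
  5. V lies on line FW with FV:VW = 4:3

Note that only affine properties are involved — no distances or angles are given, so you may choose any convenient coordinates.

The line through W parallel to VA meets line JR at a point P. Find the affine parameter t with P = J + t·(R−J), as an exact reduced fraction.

t = 8/51

Set Q = (0, 0), J = (1, 0), R = (0, 1); any affine frame gives the same invariant.
1. W is the midpoint of JQ ⇒ W = (1/2, 0)
2. A lies on line WQ with WA:AQ = 3:5 ⇒ A = (5/16, 0)
3. D lies on line RA with RD:DA = 2:1 ⇒ D = (5/24, 1/3)
4. F lies on line DW with DF:FW = 4:3 ⇒ F = (3/8, 1/7)
5. V lies on line FW with FV:VW = 4:3 ⇒ V = (25/56, 3/49)
through W parallel to VA: direction (-15/112, -3/49); meets JR at P = (43/51, 8/51)
P = J + t·(R−J) with t = 8/51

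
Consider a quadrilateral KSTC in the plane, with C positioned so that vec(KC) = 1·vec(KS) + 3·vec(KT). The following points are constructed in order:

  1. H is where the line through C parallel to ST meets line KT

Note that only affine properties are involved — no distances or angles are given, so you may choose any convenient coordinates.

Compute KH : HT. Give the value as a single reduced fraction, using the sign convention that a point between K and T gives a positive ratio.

Choose coordinates K = (0, 0), S = (1, 0), T = (0, 1), C = (1, 3).
1. H is where the line through C parallel to ST meets line KT ⇒ H = (0, 4)
H = K + t·(T−K) with t = 4, so KH:HT = t:(1−t) = 4:-3

KH:HT = -4/3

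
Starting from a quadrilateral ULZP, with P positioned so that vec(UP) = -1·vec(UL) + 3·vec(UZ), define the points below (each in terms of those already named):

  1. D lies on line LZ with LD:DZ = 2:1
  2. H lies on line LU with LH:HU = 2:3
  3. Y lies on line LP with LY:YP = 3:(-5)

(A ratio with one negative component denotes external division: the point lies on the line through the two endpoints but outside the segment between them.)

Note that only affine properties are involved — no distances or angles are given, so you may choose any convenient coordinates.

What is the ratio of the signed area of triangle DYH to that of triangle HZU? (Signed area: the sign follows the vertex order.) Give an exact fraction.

Set U = (0, 0), L = (1, 0), Z = (0, 1), P = (-1, 3); any affine frame gives the same invariant.
1. D lies on line LZ with LD:DZ = 2:1 ⇒ D = (1/3, 2/3)
2. H lies on line LU with LH:HU = 2:3 ⇒ H = (3/5, 0)
3. Y lies on line LP with LY:YP = 3:(-5) ⇒ Y = (4, -9/2)
2·[DYH] = -16/15, 2·[HZU] = 3/5
[DYH]:[HZU] = -16/15:3/5 = -16/9

[DYH]:[HZU] = -16/9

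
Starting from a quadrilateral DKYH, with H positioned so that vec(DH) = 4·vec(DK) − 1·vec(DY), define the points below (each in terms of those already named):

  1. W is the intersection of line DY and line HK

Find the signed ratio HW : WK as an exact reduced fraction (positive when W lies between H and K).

Assign D = (0, 0), K = (1, 0), Y = (0, 1), H = (4, -1) — the answer is frame-independent, so this choice is without loss of generality.
1. W is the intersection of line DY and line HK ⇒ W = (0, 1/3)
W = H + t·(K−H) with t = 4/3, so HW:WK = t:(1−t) = 4/3:-1/3

HW:WK = -4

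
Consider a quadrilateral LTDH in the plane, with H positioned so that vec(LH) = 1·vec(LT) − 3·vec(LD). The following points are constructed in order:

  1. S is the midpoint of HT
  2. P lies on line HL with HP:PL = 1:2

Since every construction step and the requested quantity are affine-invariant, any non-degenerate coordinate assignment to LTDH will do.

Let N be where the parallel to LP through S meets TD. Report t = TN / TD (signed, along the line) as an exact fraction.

t = 3/4

Assign L = (0, 0), T = (1, 0), D = (0, 1), H = (1, -3) — the answer is frame-independent, so this choice is without loss of generality.
1. S is the midpoint of HT ⇒ S = (1, -3/2)
2. P lies on line HL with HP:PL = 1:2 ⇒ P = (2/3, -2)
through S parallel to LP: direction (2/3, -2); meets TD at N = (1/4, 3/4)
N = T + t·(D−T) with t = 3/4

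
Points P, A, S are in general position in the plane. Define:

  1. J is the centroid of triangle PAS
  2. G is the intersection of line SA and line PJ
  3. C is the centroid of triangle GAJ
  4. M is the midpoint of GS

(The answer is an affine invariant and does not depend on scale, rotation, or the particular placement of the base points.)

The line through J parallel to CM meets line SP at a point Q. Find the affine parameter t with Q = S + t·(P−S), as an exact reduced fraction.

Work in coordinates with P = (0, 0), A = (1, 0), S = (0, 1).
1. J is the centroid of triangle PAS ⇒ J = (1/3, 1/3)
2. G is the intersection of line SA and line PJ ⇒ G = (1/2, 1/2)
3. C is the centroid of triangle GAJ ⇒ C = (11/18, 5/18)
4. M is the midpoint of GS ⇒ M = (1/4, 3/4)
through J parallel to CM: direction (-13/36, 17/36); meets SP at Q = (0, 10/13)
Q = S + t·(P−S) with t = 3/13

t = 3/13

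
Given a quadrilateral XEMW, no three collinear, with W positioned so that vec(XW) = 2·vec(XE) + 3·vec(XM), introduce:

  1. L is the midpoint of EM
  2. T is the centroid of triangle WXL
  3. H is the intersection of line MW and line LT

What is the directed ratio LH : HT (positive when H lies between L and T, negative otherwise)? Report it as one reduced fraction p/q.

Work in coordinates with X = (0, 0), E = (1, 0), M = (0, 1), W = (2, 3).
1. L is the midpoint of EM ⇒ L = (1/2, 1/2)
2. T is the centroid of triangle WXL ⇒ T = (5/6, 7/6)
3. H is the intersection of line MW and line LT ⇒ H = (3/2, 5/2)
H = L + t·(T−L) with t = 3, so LH:HT = t:(1−t) = 3:-2

LH:HT = -3/2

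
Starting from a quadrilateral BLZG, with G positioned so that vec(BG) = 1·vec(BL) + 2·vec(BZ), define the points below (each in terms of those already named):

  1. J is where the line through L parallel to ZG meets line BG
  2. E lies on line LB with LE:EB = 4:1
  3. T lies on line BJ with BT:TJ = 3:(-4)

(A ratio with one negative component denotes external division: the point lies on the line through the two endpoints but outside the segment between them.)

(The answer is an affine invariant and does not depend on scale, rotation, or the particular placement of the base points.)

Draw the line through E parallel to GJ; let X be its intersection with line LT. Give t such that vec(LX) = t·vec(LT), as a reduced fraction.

t = 4/5

Assign B = (0, 0), L = (1, 0), Z = (0, 1), G = (1, 2) — the answer is frame-independent, so this choice is without loss of generality.
1. J is where the line through L parallel to ZG meets line BG ⇒ J = (-1, -2)
2. E lies on line LB with LE:EB = 4:1 ⇒ E = (1/5, 0)
3. T lies on line BJ with BT:TJ = 3:(-4) ⇒ T = (3, 6)
through E parallel to GJ: direction (-2, -4); meets LT at X = (13/5, 24/5)
X = L + t·(T−L) with t = 4/5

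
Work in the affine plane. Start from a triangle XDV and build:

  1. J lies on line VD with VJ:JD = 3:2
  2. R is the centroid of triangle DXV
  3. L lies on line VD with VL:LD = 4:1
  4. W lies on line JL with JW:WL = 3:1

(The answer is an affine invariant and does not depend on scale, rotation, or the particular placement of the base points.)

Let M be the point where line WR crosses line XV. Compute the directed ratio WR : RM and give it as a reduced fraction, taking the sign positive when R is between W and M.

Set X = (0, 0), D = (1, 0), V = (0, 1); any affine frame gives the same invariant.
1. J lies on line VD with VJ:JD = 3:2 ⇒ J = (3/5, 2/5)
2. R is the centroid of triangle DXV ⇒ R = (1/3, 1/3)
3. L lies on line VD with VL:LD = 4:1 ⇒ L = (4/5, 1/5)
4. W lies on line JL with JW:WL = 3:1 ⇒ W = (3/4, 1/4)
line WR meets XV at M = (0, 2/5)
R = W + t·(M−W) with t = 5/9, so WR:RM = 5/9:4/9

WR:RM = 5/4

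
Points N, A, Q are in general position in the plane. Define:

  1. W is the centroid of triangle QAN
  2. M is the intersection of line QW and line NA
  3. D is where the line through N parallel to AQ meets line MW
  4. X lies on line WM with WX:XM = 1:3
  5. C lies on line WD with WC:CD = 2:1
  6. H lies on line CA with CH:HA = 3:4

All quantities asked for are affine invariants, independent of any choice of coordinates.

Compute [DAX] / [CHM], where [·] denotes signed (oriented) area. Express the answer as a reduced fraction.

Choose coordinates N = (0, 0), A = (1, 0), Q = (0, 1).
1. W is the centroid of triangle QAN ⇒ W = (1/3, 1/3)
2. M is the intersection of line QW and line NA ⇒ M = (1/2, 0)
3. D is where the line through N parallel to AQ meets line MW ⇒ D = (1, -1)
4. X lies on line WM with WX:XM = 1:3 ⇒ X = (3/8, 1/4)
5. C lies on line WD with WC:CD = 2:1 ⇒ C = (7/9, -5/9)
6. H lies on line CA with CH:HA = 3:4 ⇒ H = (55/63, -20/63)
2·[DAX] = 5/8, 2·[CHM] = 5/42
[DAX]:[CHM] = 5/8:5/42 = 21/4

[DAX]:[CHM] = 21/4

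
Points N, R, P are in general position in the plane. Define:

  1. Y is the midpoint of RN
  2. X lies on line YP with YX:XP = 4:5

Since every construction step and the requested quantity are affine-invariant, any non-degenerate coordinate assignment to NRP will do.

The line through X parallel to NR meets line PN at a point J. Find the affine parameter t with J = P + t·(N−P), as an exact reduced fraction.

t = 5/9

Assign N = (0, 0), R = (1, 0), P = (0, 1) — the answer is frame-independent, so this choice is without loss of generality.
1. Y is the midpoint of RN ⇒ Y = (1/2, 0)
2. X lies on line YP with YX:XP = 4:5 ⇒ X = (5/18, 4/9)
through X parallel to NR: direction (1, 0); meets PN at J = (0, 4/9)
J = P + t·(N−P) with t = 5/9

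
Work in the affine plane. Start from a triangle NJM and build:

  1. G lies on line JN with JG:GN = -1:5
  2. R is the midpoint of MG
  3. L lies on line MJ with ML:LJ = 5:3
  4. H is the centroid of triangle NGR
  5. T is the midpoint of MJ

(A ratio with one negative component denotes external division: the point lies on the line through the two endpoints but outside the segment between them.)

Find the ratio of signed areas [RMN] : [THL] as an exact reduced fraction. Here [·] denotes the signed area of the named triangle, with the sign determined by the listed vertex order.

Set N = (0, 0), J = (1, 0), M = (0, 1); any affine frame gives the same invariant.
1. G lies on line JN with JG:GN = -1:5 ⇒ G = (5/4, 0)
2. R is the midpoint of MG ⇒ R = (5/8, 1/2)
3. L lies on line MJ with ML:LJ = 5:3 ⇒ L = (5/8, 3/8)
4. H is the centroid of triangle NGR ⇒ H = (5/8, 1/6)
5. T is the midpoint of MJ ⇒ T = (1/2, 1/2)
2·[RMN] = 5/8, 2·[THL] = 5/192
[RMN]:[THL] = 5/8:5/192 = 24

[RMN]:[THL] = 24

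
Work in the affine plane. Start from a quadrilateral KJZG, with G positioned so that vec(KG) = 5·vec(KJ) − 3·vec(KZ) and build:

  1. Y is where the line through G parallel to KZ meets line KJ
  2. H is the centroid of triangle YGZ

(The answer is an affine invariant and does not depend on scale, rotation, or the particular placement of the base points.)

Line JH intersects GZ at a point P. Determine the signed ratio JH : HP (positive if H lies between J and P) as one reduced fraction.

JH:HP = -6/5

Assign K = (0, 0), J = (1, 0), Z = (0, 1), G = (5, -3) — the answer is frame-independent, so this choice is without loss of generality.
1. Y is where the line through G parallel to KZ meets line KJ ⇒ Y = (5, 0)
2. H is the centroid of triangle YGZ ⇒ H = (10/3, -2/3)
line JH meets GZ at P = (25/18, -1/9)
H = J + t·(P−J) with t = 6, so JH:HP = 6:-5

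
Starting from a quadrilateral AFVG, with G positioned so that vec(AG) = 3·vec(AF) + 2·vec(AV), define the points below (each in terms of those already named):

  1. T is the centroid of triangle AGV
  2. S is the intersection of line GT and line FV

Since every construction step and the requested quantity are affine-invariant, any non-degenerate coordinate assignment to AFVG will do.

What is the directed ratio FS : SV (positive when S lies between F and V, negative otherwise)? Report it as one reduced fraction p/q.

Work in coordinates with A = (0, 0), F = (1, 0), V = (0, 1), G = (3, 2).
1. T is the centroid of triangle AGV ⇒ T = (1, 1)
2. S is the intersection of line GT and line FV ⇒ S = (1/3, 2/3)
S = F + t·(V−F) with t = 2/3, so FS:SV = t:(1−t) = 2/3:1/3

FS:SV = 2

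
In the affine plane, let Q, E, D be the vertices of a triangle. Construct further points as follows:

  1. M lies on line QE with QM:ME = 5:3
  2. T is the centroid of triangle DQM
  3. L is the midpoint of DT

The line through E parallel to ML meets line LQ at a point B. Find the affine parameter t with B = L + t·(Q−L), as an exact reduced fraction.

Assign Q = (0, 0), E = (1, 0), D = (0, 1) — the answer is frame-independent, so this choice is without loss of generality.
1. M lies on line QE with QM:ME = 5:3 ⇒ M = (5/8, 0)
2. T is the centroid of triangle DQM ⇒ T = (5/24, 1/3)
3. L is the midpoint of DT ⇒ L = (5/48, 2/3)
through E parallel to ML: direction (-25/48, 2/3); meets LQ at B = (1/6, 16/15)
B = L + t·(Q−L) with t = -3/5

t = -3/5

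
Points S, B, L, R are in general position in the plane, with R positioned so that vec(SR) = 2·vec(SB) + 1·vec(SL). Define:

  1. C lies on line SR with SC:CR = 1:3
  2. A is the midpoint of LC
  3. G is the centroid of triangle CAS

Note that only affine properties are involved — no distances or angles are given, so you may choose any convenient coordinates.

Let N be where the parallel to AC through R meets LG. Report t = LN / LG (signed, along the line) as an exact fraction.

t = -9

Choose coordinates S = (0, 0), B = (1, 0), L = (0, 1), R = (2, 1).
1. C lies on line SR with SC:CR = 1:3 ⇒ C = (1/2, 1/4)
2. A is the midpoint of LC ⇒ A = (1/4, 5/8)
3. G is the centroid of triangle CAS ⇒ G = (1/4, 7/24)
through R parallel to AC: direction (1/4, -3/8); meets LG at N = (-9/4, 59/8)
N = L + t·(G−L) with t = -9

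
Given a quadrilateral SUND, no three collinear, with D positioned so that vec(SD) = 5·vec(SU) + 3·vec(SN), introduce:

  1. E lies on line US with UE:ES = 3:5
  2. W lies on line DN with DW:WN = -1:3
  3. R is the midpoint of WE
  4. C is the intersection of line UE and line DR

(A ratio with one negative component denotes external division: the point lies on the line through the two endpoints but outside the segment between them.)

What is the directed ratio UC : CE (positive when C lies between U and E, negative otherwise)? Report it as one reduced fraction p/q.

Assign S = (0, 0), U = (1, 0), N = (0, 1), D = (5, 3) — the answer is frame-independent, so this choice is without loss of generality.
1. E lies on line US with UE:ES = 3:5 ⇒ E = (5/8, 0)
2. W lies on line DN with DW:WN = -1:3 ⇒ W = (15/2, 4)
3. R is the midpoint of WE ⇒ R = (65/16, 2)
4. C is the intersection of line UE and line DR ⇒ C = (35/16, 0)
C = U + t·(E−U) with t = -19/6, so UC:CE = t:(1−t) = -19/6:25/6

UC:CE = -19/25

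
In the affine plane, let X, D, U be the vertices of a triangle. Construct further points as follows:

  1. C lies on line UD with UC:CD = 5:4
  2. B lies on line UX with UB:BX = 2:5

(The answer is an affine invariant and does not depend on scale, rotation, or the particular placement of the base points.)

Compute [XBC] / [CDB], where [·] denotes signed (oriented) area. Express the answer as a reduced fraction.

Assign X = (0, 0), D = (1, 0), U = (0, 1) — the answer is frame-independent, so this choice is without loss of generality.
1. C lies on line UD with UC:CD = 5:4 ⇒ C = (5/9, 4/9)
2. B lies on line UX with UB:BX = 2:5 ⇒ B = (0, 5/7)
2·[XBC] = -25/63, 2·[CDB] = -8/63
[XBC]:[CDB] = -25/63:-8/63 = 25/8

[XBC]:[CDB] = 25/8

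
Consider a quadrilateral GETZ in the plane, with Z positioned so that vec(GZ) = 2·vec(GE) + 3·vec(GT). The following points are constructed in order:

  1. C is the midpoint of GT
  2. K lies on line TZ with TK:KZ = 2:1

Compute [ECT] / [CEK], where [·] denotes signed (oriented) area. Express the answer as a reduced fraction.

[ECT]:[CEK] = -1/5

Set G = (0, 0), E = (1, 0), T = (0, 1), Z = (2, 3); any affine frame gives the same invariant.
1. C is the midpoint of GT ⇒ C = (0, 1/2)
2. K lies on line TZ with TK:KZ = 2:1 ⇒ K = (4/3, 7/3)
2·[ECT] = -1/2, 2·[CEK] = 5/2
[ECT]:[CEK] = -1/2:5/2 = -1/5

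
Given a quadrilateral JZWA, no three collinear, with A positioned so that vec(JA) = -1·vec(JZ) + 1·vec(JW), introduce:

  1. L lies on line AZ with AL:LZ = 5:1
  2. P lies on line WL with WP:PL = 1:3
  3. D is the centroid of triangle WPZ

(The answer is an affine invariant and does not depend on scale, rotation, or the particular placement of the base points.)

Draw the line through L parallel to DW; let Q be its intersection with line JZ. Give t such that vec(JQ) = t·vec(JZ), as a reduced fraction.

t = 24/29

Work in coordinates with J = (0, 0), Z = (1, 0), W = (0, 1), A = (-1, 1).
1. L lies on line AZ with AL:LZ = 5:1 ⇒ L = (2/3, 1/6)
2. P lies on line WL with WP:PL = 1:3 ⇒ P = (1/6, 19/24)
3. D is the centroid of triangle WPZ ⇒ D = (7/18, 43/72)
through L parallel to DW: direction (-7/18, 29/72); meets JZ at Q = (24/29, 0)
Q = J + t·(Z−J) with t = 24/29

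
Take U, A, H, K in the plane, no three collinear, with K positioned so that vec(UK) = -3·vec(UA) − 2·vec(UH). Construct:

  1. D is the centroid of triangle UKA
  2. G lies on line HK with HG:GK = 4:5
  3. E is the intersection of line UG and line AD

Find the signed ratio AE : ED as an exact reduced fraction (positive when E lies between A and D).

Choose coordinates U = (0, 0), A = (1, 0), H = (0, 1), K = (-3, -2).
1. D is the centroid of triangle UKA ⇒ D = (-2/3, -2/3)
2. G lies on line HK with HG:GK = 4:5 ⇒ G = (-4/3, -1/3)
3. E is the intersection of line UG and line AD ⇒ E = (8/3, 2/3)
E = A + t·(D−A) with t = -1, so AE:ED = t:(1−t) = -1:2

AE:ED = -1/2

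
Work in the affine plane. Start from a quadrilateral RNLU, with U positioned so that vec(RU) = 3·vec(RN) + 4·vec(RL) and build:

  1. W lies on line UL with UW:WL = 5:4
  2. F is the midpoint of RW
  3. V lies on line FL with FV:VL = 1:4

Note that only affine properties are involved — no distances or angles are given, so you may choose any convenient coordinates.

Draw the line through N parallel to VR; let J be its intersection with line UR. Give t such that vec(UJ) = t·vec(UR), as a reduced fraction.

Work in coordinates with R = (0, 0), N = (1, 0), L = (0, 1), U = (3, 4).
1. W lies on line UL with UW:WL = 5:4 ⇒ W = (4/3, 7/3)
2. F is the midpoint of RW ⇒ F = (2/3, 7/6)
3. V lies on line FL with FV:VL = 1:4 ⇒ V = (8/15, 17/15)
through N parallel to VR: direction (-8/15, -17/15); meets UR at J = (51/19, 68/19)
J = U + t·(R−U) with t = 2/19

t = 2/19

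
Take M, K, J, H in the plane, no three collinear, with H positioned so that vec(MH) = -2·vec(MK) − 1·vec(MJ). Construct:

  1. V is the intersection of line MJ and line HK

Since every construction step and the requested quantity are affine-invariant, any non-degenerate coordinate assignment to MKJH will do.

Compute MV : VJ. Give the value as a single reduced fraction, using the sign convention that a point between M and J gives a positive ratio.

Work in coordinates with M = (0, 0), K = (1, 0), J = (0, 1), H = (-2, -1).
1. V is the intersection of line MJ and line HK ⇒ V = (0, -1/3)
V = M + t·(J−M) with t = -1/3, so MV:VJ = t:(1−t) = -1/3:4/3

MV:VJ = -1/4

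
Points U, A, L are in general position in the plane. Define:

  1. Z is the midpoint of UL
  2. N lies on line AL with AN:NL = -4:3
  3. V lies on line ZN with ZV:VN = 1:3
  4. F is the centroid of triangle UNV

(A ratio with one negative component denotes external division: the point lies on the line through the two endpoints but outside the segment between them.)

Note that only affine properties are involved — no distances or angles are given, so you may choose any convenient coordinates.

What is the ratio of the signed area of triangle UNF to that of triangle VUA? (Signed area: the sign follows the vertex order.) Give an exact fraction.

[UNF]:[VUA] = -3/11

Set U = (0, 0), A = (1, 0), L = (0, 1); any affine frame gives the same invariant.
1. Z is the midpoint of UL ⇒ Z = (0, 1/2)
2. N lies on line AL with AN:NL = -4:3 ⇒ N = (-3, 4)
3. V lies on line ZN with ZV:VN = 1:3 ⇒ V = (-3/4, 11/8)
4. F is the centroid of triangle UNV ⇒ F = (-5/4, 43/24)
2·[UNF] = -3/8, 2·[VUA] = 11/8
[UNF]:[VUA] = -3/8:11/8 = -3/11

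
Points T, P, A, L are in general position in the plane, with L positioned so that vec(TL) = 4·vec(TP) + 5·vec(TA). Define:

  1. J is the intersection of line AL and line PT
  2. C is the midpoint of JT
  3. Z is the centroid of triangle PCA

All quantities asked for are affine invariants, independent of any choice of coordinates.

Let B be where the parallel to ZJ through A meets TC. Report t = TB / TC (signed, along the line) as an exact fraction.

t = 7

Assign T = (0, 0), P = (1, 0), A = (0, 1), L = (4, 5) — the answer is frame-independent, so this choice is without loss of generality.
1. J is the intersection of line AL and line PT ⇒ J = (-1, 0)
2. C is the midpoint of JT ⇒ C = (-1/2, 0)
3. Z is the centroid of triangle PCA ⇒ Z = (1/6, 1/3)
through A parallel to ZJ: direction (-7/6, -1/3); meets TC at B = (-7/2, 0)
B = T + t·(C−T) with t = 7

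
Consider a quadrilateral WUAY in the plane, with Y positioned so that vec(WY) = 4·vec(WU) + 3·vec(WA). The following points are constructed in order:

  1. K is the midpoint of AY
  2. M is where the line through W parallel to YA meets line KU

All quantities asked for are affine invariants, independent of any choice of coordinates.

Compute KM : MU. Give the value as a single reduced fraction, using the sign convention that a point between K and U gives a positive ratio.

KM:MU = 2

Assign W = (0, 0), U = (1, 0), A = (0, 1), Y = (4, 3) — the answer is frame-independent, so this choice is without loss of generality.
1. K is the midpoint of AY ⇒ K = (2, 2)
2. M is where the line through W parallel to YA meets line KU ⇒ M = (4/3, 2/3)
M = K + t·(U−K) with t = 2/3, so KM:MU = t:(1−t) = 2/3:1/3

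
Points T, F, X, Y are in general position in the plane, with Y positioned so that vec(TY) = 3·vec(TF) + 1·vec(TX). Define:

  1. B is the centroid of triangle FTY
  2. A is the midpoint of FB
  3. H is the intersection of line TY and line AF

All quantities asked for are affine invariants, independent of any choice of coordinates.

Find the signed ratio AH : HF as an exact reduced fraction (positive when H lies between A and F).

AH:HF = -2/3

Work in coordinates with T = (0, 0), F = (1, 0), X = (0, 1), Y = (3, 1).
1. B is the centroid of triangle FTY ⇒ B = (4/3, 1/3)
2. A is the midpoint of FB ⇒ A = (7/6, 1/6)
3. H is the intersection of line TY and line AF ⇒ H = (3/2, 1/2)
H = A + t·(F−A) with t = -2, so AH:HF = t:(1−t) = -2:3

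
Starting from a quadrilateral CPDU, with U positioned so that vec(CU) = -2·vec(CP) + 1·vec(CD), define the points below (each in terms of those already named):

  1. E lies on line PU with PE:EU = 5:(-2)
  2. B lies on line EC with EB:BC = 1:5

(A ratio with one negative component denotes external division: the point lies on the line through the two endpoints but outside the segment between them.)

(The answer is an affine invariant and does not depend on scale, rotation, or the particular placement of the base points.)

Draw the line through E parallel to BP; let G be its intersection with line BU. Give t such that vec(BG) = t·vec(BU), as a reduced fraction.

t = 5/3

Set C = (0, 0), P = (1, 0), D = (0, 1), U = (-2, 1); any affine frame gives the same invariant.
1. E lies on line PU with PE:EU = 5:(-2) ⇒ E = (-4, 5/3)
2. B lies on line EC with EB:BC = 1:5 ⇒ B = (-10/3, 25/18)
through E parallel to BP: direction (13/3, -25/18); meets BU at G = (-10/9, 20/27)
G = B + t·(U−B) with t = 5/3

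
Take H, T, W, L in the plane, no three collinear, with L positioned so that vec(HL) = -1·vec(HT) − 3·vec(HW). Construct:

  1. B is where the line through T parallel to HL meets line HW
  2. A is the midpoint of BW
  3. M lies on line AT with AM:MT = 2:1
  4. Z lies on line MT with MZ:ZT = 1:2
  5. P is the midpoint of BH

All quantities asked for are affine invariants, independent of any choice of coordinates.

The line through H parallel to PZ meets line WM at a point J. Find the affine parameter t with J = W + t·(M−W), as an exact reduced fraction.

t = 7/17

Set H = (0, 0), T = (1, 0), W = (0, 1), L = (-1, -3); any affine frame gives the same invariant.
1. B is where the line through T parallel to HL meets line HW ⇒ B = (0, -3)
2. A is the midpoint of BW ⇒ A = (0, -1)
3. M lies on line AT with AM:MT = 2:1 ⇒ M = (2/3, -1/3)
4. Z lies on line MT with MZ:ZT = 1:2 ⇒ Z = (7/9, -2/9)
5. P is the midpoint of BH ⇒ P = (0, -3/2)
through H parallel to PZ: direction (7/9, 23/18); meets WM at J = (14/51, 23/51)
J = W + t·(M−W) with t = 7/17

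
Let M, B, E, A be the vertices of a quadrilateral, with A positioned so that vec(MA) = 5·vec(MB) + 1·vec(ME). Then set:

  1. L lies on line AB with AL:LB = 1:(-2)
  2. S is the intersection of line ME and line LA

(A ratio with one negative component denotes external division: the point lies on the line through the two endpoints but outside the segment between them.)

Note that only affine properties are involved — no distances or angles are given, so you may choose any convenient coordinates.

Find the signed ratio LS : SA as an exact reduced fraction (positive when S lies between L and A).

Set M = (0, 0), B = (1, 0), E = (0, 1), A = (5, 1); any affine frame gives the same invariant.
1. L lies on line AB with AL:LB = 1:(-2) ⇒ L = (9, 2)
2. S is the intersection of line ME and line LA ⇒ S = (0, -1/4)
S = L + t·(A−L) with t = 9/4, so LS:SA = t:(1−t) = 9/4:-5/4

LS:SA = -9/5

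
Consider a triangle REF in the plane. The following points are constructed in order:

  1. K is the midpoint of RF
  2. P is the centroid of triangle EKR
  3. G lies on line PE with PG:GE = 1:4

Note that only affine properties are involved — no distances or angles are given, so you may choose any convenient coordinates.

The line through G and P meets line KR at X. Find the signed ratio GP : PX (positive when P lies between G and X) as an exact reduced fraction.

GP:PX = 2/5

Set R = (0, 0), E = (1, 0), F = (0, 1); any affine frame gives the same invariant.
1. K is the midpoint of RF ⇒ K = (0, 1/2)
2. P is the centroid of triangle EKR ⇒ P = (1/3, 1/6)
3. G lies on line PE with PG:GE = 1:4 ⇒ G = (7/15, 2/15)
line GP meets KR at X = (0, 1/4)
P = G + t·(X−G) with t = 2/7, so GP:PX = 2/7:5/7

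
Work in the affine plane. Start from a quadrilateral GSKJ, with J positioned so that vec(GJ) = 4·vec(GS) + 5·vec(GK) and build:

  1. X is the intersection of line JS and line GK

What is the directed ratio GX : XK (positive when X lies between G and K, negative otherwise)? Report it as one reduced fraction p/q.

Choose coordinates G = (0, 0), S = (1, 0), K = (0, 1), J = (4, 5).
1. X is the intersection of line JS and line GK ⇒ X = (0, -5/3)
X = G + t·(K−G) with t = -5/3, so GX:XK = t:(1−t) = -5/3:8/3

GX:XK = -5/8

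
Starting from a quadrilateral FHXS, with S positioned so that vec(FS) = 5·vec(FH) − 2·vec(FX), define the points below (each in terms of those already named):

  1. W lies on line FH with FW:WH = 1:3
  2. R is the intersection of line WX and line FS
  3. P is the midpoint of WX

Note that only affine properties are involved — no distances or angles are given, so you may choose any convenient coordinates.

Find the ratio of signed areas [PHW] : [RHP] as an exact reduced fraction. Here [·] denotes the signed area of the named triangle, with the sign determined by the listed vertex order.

Assign F = (0, 0), H = (1, 0), X = (0, 1), S = (5, -2) — the answer is frame-independent, so this choice is without loss of generality.
1. W lies on line FH with FW:WH = 1:3 ⇒ W = (1/4, 0)
2. R is the intersection of line WX and line FS ⇒ R = (5/18, -1/9)
3. P is the midpoint of WX ⇒ P = (1/8, 1/2)
2·[PHW] = -3/8, 2·[RHP] = 11/24
[PHW]:[RHP] = -3/8:11/24 = -9/11

[PHW]:[RHP] = -9/11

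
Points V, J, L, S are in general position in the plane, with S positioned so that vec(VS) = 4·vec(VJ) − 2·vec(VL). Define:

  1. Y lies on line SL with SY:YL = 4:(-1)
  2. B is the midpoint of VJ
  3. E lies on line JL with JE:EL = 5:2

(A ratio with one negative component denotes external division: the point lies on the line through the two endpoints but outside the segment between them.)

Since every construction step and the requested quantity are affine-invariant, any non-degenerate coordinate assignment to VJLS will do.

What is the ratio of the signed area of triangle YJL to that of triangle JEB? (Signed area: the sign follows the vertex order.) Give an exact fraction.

[YJL]:[JEB] = 14/15

Choose coordinates V = (0, 0), J = (1, 0), L = (0, 1), S = (4, -2).
1. Y lies on line SL with SY:YL = 4:(-1) ⇒ Y = (-4/3, 2)
2. B is the midpoint of VJ ⇒ B = (1/2, 0)
3. E lies on line JL with JE:EL = 5:2 ⇒ E = (2/7, 5/7)
2·[YJL] = 1/3, 2·[JEB] = 5/14
[YJL]:[JEB] = 1/3:5/14 = 14/15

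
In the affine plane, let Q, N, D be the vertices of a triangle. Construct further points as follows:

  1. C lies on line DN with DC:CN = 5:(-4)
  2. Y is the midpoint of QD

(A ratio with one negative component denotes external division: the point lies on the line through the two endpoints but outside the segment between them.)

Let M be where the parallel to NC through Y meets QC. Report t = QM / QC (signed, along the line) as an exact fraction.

Work in coordinates with Q = (0, 0), N = (1, 0), D = (0, 1).
1. C lies on line DN with DC:CN = 5:(-4) ⇒ C = (5, -4)
2. Y is the midpoint of QD ⇒ Y = (0, 1/2)
through Y parallel to NC: direction (4, -4); meets QC at M = (5/2, -2)
M = Q + t·(C−Q) with t = 1/2

t = 1/2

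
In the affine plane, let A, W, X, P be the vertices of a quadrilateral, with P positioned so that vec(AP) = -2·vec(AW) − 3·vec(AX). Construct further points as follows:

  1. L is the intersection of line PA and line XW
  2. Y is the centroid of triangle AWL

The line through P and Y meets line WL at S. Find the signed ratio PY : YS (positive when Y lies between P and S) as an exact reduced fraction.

PY:YS = 17

Set A = (0, 0), W = (1, 0), X = (0, 1), P = (-2, -3); any affine frame gives the same invariant.
1. L is the intersection of line PA and line XW ⇒ L = (2/5, 3/5)
2. Y is the centroid of triangle AWL ⇒ Y = (7/15, 1/5)
line PY meets WL at S = (52/85, 33/85)
Y = P + t·(S−P) with t = 17/18, so PY:YS = 17/18:1/18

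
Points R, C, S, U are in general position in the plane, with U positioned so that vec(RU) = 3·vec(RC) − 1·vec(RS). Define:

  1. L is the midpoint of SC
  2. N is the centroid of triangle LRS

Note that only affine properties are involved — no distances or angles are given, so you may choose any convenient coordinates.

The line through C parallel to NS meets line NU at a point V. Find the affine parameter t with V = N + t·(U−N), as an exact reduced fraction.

Assign R = (0, 0), C = (1, 0), S = (0, 1), U = (3, -1) — the answer is frame-independent, so this choice is without loss of generality.
1. L is the midpoint of SC ⇒ L = (1/2, 1/2)
2. N is the centroid of triangle LRS ⇒ N = (1/6, 1/2)
through C parallel to NS: direction (-1/6, 1/2); meets NU at V = (41/42, 1/14)
V = N + t·(U−N) with t = 2/7

t = 2/7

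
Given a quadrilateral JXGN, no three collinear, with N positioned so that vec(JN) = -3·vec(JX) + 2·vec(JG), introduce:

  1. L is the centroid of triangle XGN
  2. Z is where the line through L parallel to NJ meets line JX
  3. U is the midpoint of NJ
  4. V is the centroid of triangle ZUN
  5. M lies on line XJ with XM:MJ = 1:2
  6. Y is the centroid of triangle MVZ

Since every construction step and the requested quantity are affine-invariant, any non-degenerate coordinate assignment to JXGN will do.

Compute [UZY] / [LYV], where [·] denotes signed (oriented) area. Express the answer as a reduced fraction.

Choose coordinates J = (0, 0), X = (1, 0), G = (0, 1), N = (-3, 2).
1. L is the centroid of triangle XGN ⇒ L = (-2/3, 1)
2. Z is where the line through L parallel to NJ meets line JX ⇒ Z = (5/6, 0)
3. U is the midpoint of NJ ⇒ U = (-3/2, 1)
4. V is the centroid of triangle ZUN ⇒ V = (-11/9, 1)
5. M lies on line XJ with XM:MJ = 1:2 ⇒ M = (2/3, 0)
6. Y is the centroid of triangle MVZ ⇒ Y = (5/54, 1/3)
2·[UZY] = 1/27, 2·[LYV] = -10/27
[UZY]:[LYV] = 1/27:-10/27 = -1/10

[UZY]:[LYV] = -1/10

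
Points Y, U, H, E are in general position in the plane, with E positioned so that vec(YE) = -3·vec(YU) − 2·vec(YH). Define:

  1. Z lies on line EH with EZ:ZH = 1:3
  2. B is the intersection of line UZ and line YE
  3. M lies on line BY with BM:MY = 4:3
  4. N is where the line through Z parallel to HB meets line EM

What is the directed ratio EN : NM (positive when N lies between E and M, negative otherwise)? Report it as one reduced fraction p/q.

EN:NM = 21/103

Set Y = (0, 0), U = (1, 0), H = (0, 1), E = (-3, -2); any affine frame gives the same invariant.
1. Z lies on line EH with EZ:ZH = 1:3 ⇒ Z = (-9/4, -5/4)
2. B is the intersection of line UZ and line YE ⇒ B = (-15/11, -10/11)
3. M lies on line BY with BM:MY = 4:3 ⇒ M = (-45/77, -30/77)
4. N is where the line through Z parallel to HB meets line EM ⇒ N = (-57/22, -19/11)
N = E + t·(M−E) with t = 21/124, so EN:NM = t:(1−t) = 21/124:103/124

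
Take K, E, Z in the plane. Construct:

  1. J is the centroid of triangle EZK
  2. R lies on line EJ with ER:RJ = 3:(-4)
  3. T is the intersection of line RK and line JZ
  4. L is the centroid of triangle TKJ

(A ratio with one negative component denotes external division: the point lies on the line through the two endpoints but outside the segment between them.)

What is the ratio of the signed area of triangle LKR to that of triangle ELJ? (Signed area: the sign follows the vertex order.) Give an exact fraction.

Assign K = (0, 0), E = (1, 0), Z = (0, 1) — the answer is frame-independent, so this choice is without loss of generality.
1. J is the centroid of triangle EZK ⇒ J = (1/3, 1/3)
2. R lies on line EJ with ER:RJ = 3:(-4) ⇒ R = (3, -1)
3. T is the intersection of line RK and line JZ ⇒ T = (3/5, -1/5)
4. L is the centroid of triangle TKJ ⇒ L = (14/45, 2/45)
2·[LKR] = 4/9, 2·[ELJ] = -1/5
[LKR]:[ELJ] = 4/9:-1/5 = -20/9

[LKR]:[ELJ] = -20/9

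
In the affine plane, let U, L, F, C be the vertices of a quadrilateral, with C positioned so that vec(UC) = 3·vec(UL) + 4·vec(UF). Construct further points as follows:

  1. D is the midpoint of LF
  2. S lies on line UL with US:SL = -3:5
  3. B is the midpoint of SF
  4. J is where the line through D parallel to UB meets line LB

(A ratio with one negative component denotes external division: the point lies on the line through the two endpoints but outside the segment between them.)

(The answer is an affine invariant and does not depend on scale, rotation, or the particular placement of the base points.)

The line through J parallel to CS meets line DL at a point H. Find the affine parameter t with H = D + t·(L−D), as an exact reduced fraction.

Choose coordinates U = (0, 0), L = (1, 0), F = (0, 1), C = (3, 4).
1. D is the midpoint of LF ⇒ D = (1/2, 1/2)
2. S lies on line UL with US:SL = -3:5 ⇒ S = (-3/2, 0)
3. B is the midpoint of SF ⇒ B = (-3/4, 1/2)
4. J is where the line through D parallel to UB meets line LB ⇒ J = (23/16, -1/8)
through J parallel to CS: direction (-9/2, -4); meets DL at H = (173/136, -37/136)
H = D + t·(L−D) with t = 105/68

t = 105/68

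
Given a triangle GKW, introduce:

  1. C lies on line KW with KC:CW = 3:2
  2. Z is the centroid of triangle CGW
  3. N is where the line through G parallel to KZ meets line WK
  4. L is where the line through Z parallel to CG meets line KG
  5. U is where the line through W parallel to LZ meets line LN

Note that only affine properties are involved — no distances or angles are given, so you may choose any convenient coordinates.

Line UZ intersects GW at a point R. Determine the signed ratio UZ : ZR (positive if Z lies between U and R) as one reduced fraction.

Choose coordinates G = (0, 0), K = (1, 0), W = (0, 1).
1. C lies on line KW with KC:CW = 3:2 ⇒ C = (2/5, 3/5)
2. Z is the centroid of triangle CGW ⇒ Z = (2/15, 8/15)
3. N is where the line through G parallel to KZ meets line WK ⇒ N = (13/5, -8/5)
4. L is where the line through Z parallel to CG meets line KG ⇒ L = (-2/9, 0)
5. U is where the line through W parallel to LZ meets line LN ⇒ U = (-286/525, 32/175)
line UZ meets GW at R = (0, 124/267)
Z = U + t·(R−U) with t = 178/143, so UZ:ZR = 178/143:-35/143

UZ:ZR = -178/35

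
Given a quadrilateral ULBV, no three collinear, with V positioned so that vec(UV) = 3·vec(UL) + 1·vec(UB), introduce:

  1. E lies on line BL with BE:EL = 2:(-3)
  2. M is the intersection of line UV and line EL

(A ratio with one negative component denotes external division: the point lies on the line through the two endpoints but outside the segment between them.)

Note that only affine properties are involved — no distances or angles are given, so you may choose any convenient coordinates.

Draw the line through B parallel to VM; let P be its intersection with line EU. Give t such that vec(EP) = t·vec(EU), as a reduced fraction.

Choose coordinates U = (0, 0), L = (1, 0), B = (0, 1), V = (3, 1).
1. E lies on line BL with BE:EL = 2:(-3) ⇒ E = (-2, 3)
2. M is the intersection of line UV and line EL ⇒ M = (3/4, 1/4)
through B parallel to VM: direction (-9/4, -3/4); meets EU at P = (-6/11, 9/11)
P = E + t·(U−E) with t = 8/11

t = 8/11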